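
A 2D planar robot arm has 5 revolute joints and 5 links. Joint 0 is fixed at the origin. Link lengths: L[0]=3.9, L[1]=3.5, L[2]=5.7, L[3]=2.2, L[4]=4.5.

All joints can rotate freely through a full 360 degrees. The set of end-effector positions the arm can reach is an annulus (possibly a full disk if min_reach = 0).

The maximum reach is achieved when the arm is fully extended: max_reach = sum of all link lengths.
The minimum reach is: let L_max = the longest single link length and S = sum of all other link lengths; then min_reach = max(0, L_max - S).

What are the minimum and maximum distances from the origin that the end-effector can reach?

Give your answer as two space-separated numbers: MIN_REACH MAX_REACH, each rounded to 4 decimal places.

Link lengths: [3.9, 3.5, 5.7, 2.2, 4.5]
max_reach = 3.9 + 3.5 + 5.7 + 2.2 + 4.5 = 19.8
L_max = max([3.9, 3.5, 5.7, 2.2, 4.5]) = 5.7
S (sum of others) = 19.8 - 5.7 = 14.1
min_reach = max(0, 5.7 - 14.1) = max(0, -8.4) = 0

Answer: 0.0000 19.8000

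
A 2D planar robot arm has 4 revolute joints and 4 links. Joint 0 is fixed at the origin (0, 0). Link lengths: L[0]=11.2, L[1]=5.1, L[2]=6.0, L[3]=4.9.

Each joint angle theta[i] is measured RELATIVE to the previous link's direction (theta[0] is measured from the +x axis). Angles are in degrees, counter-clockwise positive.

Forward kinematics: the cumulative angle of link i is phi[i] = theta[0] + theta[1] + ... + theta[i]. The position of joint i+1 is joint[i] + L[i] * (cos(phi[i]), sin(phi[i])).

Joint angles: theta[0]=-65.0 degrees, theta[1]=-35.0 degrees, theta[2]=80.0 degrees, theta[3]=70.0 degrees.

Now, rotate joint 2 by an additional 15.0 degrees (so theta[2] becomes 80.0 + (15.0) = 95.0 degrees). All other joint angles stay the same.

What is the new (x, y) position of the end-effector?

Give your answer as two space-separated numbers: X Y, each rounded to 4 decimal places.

Answer: 11.8957 -11.2552

Derivation:
joint[0] = (0.0000, 0.0000)  (base)
link 0: phi[0] = -65 = -65 deg
  cos(-65 deg) = 0.4226, sin(-65 deg) = -0.9063
  joint[1] = (0.0000, 0.0000) + 11.2 * (0.4226, -0.9063) = (0.0000 + 4.7333, 0.0000 + -10.1506) = (4.7333, -10.1506)
link 1: phi[1] = -65 + -35 = -100 deg
  cos(-100 deg) = -0.1736, sin(-100 deg) = -0.9848
  joint[2] = (4.7333, -10.1506) + 5.1 * (-0.1736, -0.9848) = (4.7333 + -0.8856, -10.1506 + -5.0225) = (3.8477, -15.1732)
link 2: phi[2] = -65 + -35 + 95 = -5 deg
  cos(-5 deg) = 0.9962, sin(-5 deg) = -0.0872
  joint[3] = (3.8477, -15.1732) + 6 * (0.9962, -0.0872) = (3.8477 + 5.9772, -15.1732 + -0.5229) = (9.8249, -15.6961)
link 3: phi[3] = -65 + -35 + 95 + 70 = 65 deg
  cos(65 deg) = 0.4226, sin(65 deg) = 0.9063
  joint[4] = (9.8249, -15.6961) + 4.9 * (0.4226, 0.9063) = (9.8249 + 2.0708, -15.6961 + 4.4409) = (11.8957, -11.2552)
End effector: (11.8957, -11.2552)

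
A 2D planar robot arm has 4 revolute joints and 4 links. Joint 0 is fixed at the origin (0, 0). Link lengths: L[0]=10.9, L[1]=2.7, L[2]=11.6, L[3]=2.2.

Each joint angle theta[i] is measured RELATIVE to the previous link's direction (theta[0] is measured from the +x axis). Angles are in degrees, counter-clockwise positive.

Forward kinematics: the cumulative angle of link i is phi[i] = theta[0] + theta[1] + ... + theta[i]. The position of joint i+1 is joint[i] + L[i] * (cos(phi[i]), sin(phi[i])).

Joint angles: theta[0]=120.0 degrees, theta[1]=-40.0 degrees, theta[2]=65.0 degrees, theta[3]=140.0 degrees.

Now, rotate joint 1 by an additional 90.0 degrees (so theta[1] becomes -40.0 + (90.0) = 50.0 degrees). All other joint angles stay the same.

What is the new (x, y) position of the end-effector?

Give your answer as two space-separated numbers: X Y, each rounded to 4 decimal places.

Answer: -12.6374 0.9758

Derivation:
joint[0] = (0.0000, 0.0000)  (base)
link 0: phi[0] = 120 = 120 deg
  cos(120 deg) = -0.5000, sin(120 deg) = 0.8660
  joint[1] = (0.0000, 0.0000) + 10.9 * (-0.5000, 0.8660) = (0.0000 + -5.4500, 0.0000 + 9.4397) = (-5.4500, 9.4397)
link 1: phi[1] = 120 + 50 = 170 deg
  cos(170 deg) = -0.9848, sin(170 deg) = 0.1736
  joint[2] = (-5.4500, 9.4397) + 2.7 * (-0.9848, 0.1736) = (-5.4500 + -2.6590, 9.4397 + 0.4689) = (-8.1090, 9.9085)
link 2: phi[2] = 120 + 50 + 65 = 235 deg
  cos(235 deg) = -0.5736, sin(235 deg) = -0.8192
  joint[3] = (-8.1090, 9.9085) + 11.6 * (-0.5736, -0.8192) = (-8.1090 + -6.6535, 9.9085 + -9.5022) = (-14.7625, 0.4064)
link 3: phi[3] = 120 + 50 + 65 + 140 = 375 deg
  cos(375 deg) = 0.9659, sin(375 deg) = 0.2588
  joint[4] = (-14.7625, 0.4064) + 2.2 * (0.9659, 0.2588) = (-14.7625 + 2.1250, 0.4064 + 0.5694) = (-12.6374, 0.9758)
End effector: (-12.6374, 0.9758)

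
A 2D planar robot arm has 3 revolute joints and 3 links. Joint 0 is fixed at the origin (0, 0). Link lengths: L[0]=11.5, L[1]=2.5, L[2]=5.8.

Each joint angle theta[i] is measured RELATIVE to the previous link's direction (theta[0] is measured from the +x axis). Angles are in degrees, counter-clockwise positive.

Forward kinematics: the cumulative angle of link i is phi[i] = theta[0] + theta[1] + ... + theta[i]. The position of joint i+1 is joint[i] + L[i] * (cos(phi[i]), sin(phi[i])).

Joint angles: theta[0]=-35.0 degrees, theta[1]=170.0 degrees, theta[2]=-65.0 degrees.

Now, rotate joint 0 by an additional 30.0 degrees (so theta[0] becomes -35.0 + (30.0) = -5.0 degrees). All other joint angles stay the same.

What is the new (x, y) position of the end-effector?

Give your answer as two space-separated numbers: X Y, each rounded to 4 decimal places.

joint[0] = (0.0000, 0.0000)  (base)
link 0: phi[0] = -5 = -5 deg
  cos(-5 deg) = 0.9962, sin(-5 deg) = -0.0872
  joint[1] = (0.0000, 0.0000) + 11.5 * (0.9962, -0.0872) = (0.0000 + 11.4562, 0.0000 + -1.0023) = (11.4562, -1.0023)
link 1: phi[1] = -5 + 170 = 165 deg
  cos(165 deg) = -0.9659, sin(165 deg) = 0.2588
  joint[2] = (11.4562, -1.0023) + 2.5 * (-0.9659, 0.2588) = (11.4562 + -2.4148, -1.0023 + 0.6470) = (9.0414, -0.3552)
link 2: phi[2] = -5 + 170 + -65 = 100 deg
  cos(100 deg) = -0.1736, sin(100 deg) = 0.9848
  joint[3] = (9.0414, -0.3552) + 5.8 * (-0.1736, 0.9848) = (9.0414 + -1.0072, -0.3552 + 5.7119) = (8.0343, 5.3566)
End effector: (8.0343, 5.3566)

Answer: 8.0343 5.3566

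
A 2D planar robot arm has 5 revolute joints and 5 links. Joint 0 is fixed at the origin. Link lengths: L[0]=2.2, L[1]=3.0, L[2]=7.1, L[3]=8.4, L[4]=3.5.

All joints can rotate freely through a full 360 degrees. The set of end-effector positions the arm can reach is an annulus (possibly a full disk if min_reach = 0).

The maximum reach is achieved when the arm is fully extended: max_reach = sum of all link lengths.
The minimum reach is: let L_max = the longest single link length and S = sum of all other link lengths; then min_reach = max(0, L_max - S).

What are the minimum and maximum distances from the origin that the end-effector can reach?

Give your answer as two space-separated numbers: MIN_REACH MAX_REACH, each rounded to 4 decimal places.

Answer: 0.0000 24.2000

Derivation:
Link lengths: [2.2, 3.0, 7.1, 8.4, 3.5]
max_reach = 2.2 + 3 + 7.1 + 8.4 + 3.5 = 24.2
L_max = max([2.2, 3.0, 7.1, 8.4, 3.5]) = 8.4
S (sum of others) = 24.2 - 8.4 = 15.8
min_reach = max(0, 8.4 - 15.8) = max(0, -7.4) = 0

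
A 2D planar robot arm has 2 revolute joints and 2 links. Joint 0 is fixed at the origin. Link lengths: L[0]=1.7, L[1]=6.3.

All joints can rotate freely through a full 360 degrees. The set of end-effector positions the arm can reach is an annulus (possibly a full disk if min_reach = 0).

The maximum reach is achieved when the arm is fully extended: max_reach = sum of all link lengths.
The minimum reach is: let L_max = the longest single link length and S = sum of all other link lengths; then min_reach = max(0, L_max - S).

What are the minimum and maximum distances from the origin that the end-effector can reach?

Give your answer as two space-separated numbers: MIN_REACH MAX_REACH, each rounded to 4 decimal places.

Answer: 4.6000 8.0000

Derivation:
Link lengths: [1.7, 6.3]
max_reach = 1.7 + 6.3 = 8
L_max = max([1.7, 6.3]) = 6.3
S (sum of others) = 8 - 6.3 = 1.7
min_reach = max(0, 6.3 - 1.7) = max(0, 4.6) = 4.6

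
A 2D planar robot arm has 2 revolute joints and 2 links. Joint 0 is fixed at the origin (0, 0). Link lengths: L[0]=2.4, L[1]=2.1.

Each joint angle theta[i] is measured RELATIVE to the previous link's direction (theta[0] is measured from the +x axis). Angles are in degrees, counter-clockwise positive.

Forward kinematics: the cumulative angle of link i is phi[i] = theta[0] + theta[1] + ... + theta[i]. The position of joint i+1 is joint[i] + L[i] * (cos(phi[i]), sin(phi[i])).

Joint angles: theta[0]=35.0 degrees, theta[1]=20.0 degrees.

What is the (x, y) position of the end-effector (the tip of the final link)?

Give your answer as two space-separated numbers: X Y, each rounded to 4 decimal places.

Answer: 3.1705 3.0968

Derivation:
joint[0] = (0.0000, 0.0000)  (base)
link 0: phi[0] = 35 = 35 deg
  cos(35 deg) = 0.8192, sin(35 deg) = 0.5736
  joint[1] = (0.0000, 0.0000) + 2.4 * (0.8192, 0.5736) = (0.0000 + 1.9660, 0.0000 + 1.3766) = (1.9660, 1.3766)
link 1: phi[1] = 35 + 20 = 55 deg
  cos(55 deg) = 0.5736, sin(55 deg) = 0.8192
  joint[2] = (1.9660, 1.3766) + 2.1 * (0.5736, 0.8192) = (1.9660 + 1.2045, 1.3766 + 1.7202) = (3.1705, 3.0968)
End effector: (3.1705, 3.0968)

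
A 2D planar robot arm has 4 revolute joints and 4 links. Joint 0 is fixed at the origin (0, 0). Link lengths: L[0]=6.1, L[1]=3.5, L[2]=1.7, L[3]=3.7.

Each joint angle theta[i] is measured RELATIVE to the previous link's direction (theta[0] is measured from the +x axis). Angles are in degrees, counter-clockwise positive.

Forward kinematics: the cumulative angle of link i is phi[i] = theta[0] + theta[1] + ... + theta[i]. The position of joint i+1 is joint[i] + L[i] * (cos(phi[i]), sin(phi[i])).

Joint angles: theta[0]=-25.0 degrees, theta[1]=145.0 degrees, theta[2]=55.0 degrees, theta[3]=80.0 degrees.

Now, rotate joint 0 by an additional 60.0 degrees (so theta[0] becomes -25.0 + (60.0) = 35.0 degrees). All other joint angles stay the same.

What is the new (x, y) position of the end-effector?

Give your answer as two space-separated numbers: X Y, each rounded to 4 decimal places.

joint[0] = (0.0000, 0.0000)  (base)
link 0: phi[0] = 35 = 35 deg
  cos(35 deg) = 0.8192, sin(35 deg) = 0.5736
  joint[1] = (0.0000, 0.0000) + 6.1 * (0.8192, 0.5736) = (0.0000 + 4.9968, 0.0000 + 3.4988) = (4.9968, 3.4988)
link 1: phi[1] = 35 + 145 = 180 deg
  cos(180 deg) = -1.0000, sin(180 deg) = 0.0000
  joint[2] = (4.9968, 3.4988) + 3.5 * (-1.0000, 0.0000) = (4.9968 + -3.5000, 3.4988 + 0.0000) = (1.4968, 3.4988)
link 2: phi[2] = 35 + 145 + 55 = 235 deg
  cos(235 deg) = -0.5736, sin(235 deg) = -0.8192
  joint[3] = (1.4968, 3.4988) + 1.7 * (-0.5736, -0.8192) = (1.4968 + -0.9751, 3.4988 + -1.3926) = (0.5217, 2.1063)
link 3: phi[3] = 35 + 145 + 55 + 80 = 315 deg
  cos(315 deg) = 0.7071, sin(315 deg) = -0.7071
  joint[4] = (0.5217, 2.1063) + 3.7 * (0.7071, -0.7071) = (0.5217 + 2.6163, 2.1063 + -2.6163) = (3.1380, -0.5100)
End effector: (3.1380, -0.5100)

Answer: 3.1380 -0.5100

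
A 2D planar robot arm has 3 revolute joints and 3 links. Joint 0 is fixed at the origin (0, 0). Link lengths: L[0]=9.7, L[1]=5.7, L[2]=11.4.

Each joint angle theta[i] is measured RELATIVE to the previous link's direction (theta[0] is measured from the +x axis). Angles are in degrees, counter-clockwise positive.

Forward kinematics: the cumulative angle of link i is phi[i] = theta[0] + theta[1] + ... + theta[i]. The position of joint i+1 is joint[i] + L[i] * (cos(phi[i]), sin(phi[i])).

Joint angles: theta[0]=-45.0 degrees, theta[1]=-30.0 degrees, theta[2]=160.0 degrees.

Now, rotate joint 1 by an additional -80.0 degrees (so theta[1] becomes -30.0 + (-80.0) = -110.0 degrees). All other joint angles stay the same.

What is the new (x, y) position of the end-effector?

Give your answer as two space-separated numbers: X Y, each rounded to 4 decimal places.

joint[0] = (0.0000, 0.0000)  (base)
link 0: phi[0] = -45 = -45 deg
  cos(-45 deg) = 0.7071, sin(-45 deg) = -0.7071
  joint[1] = (0.0000, 0.0000) + 9.7 * (0.7071, -0.7071) = (0.0000 + 6.8589, 0.0000 + -6.8589) = (6.8589, -6.8589)
link 1: phi[1] = -45 + -110 = -155 deg
  cos(-155 deg) = -0.9063, sin(-155 deg) = -0.4226
  joint[2] = (6.8589, -6.8589) + 5.7 * (-0.9063, -0.4226) = (6.8589 + -5.1660, -6.8589 + -2.4089) = (1.6930, -9.2679)
link 2: phi[2] = -45 + -110 + 160 = 5 deg
  cos(5 deg) = 0.9962, sin(5 deg) = 0.0872
  joint[3] = (1.6930, -9.2679) + 11.4 * (0.9962, 0.0872) = (1.6930 + 11.3566, -9.2679 + 0.9936) = (13.0496, -8.2743)
End effector: (13.0496, -8.2743)

Answer: 13.0496 -8.2743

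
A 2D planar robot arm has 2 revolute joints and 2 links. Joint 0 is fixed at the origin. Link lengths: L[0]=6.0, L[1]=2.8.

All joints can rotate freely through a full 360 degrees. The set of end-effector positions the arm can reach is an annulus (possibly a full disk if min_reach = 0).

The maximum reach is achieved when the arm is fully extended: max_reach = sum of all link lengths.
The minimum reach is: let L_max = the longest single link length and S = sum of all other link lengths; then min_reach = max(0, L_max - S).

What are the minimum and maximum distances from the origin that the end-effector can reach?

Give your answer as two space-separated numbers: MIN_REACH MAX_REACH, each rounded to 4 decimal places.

Answer: 3.2000 8.8000

Derivation:
Link lengths: [6.0, 2.8]
max_reach = 6 + 2.8 = 8.8
L_max = max([6.0, 2.8]) = 6
S (sum of others) = 8.8 - 6 = 2.8
min_reach = max(0, 6 - 2.8) = max(0, 3.2) = 3.2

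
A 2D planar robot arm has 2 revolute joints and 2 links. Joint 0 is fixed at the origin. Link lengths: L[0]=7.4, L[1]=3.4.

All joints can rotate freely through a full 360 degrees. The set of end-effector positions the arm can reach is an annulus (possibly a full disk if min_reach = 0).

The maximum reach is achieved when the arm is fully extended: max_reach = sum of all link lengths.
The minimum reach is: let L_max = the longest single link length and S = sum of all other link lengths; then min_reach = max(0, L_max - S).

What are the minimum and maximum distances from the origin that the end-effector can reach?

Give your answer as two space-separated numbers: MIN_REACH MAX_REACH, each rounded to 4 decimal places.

Link lengths: [7.4, 3.4]
max_reach = 7.4 + 3.4 = 10.8
L_max = max([7.4, 3.4]) = 7.4
S (sum of others) = 10.8 - 7.4 = 3.4
min_reach = max(0, 7.4 - 3.4) = max(0, 4) = 4

Answer: 4.0000 10.8000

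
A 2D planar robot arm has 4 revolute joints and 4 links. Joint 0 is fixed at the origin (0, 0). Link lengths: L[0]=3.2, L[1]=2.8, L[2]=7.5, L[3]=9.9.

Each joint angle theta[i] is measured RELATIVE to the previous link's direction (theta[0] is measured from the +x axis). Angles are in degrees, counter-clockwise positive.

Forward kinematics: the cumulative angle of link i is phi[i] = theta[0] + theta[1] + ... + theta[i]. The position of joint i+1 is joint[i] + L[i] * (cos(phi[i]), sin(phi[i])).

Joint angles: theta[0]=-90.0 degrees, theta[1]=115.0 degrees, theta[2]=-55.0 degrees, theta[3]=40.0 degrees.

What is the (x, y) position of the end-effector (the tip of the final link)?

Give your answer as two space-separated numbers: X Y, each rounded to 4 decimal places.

joint[0] = (0.0000, 0.0000)  (base)
link 0: phi[0] = -90 = -90 deg
  cos(-90 deg) = 0.0000, sin(-90 deg) = -1.0000
  joint[1] = (0.0000, 0.0000) + 3.2 * (0.0000, -1.0000) = (0.0000 + 0.0000, 0.0000 + -3.2000) = (0.0000, -3.2000)
link 1: phi[1] = -90 + 115 = 25 deg
  cos(25 deg) = 0.9063, sin(25 deg) = 0.4226
  joint[2] = (0.0000, -3.2000) + 2.8 * (0.9063, 0.4226) = (0.0000 + 2.5377, -3.2000 + 1.1833) = (2.5377, -2.0167)
link 2: phi[2] = -90 + 115 + -55 = -30 deg
  cos(-30 deg) = 0.8660, sin(-30 deg) = -0.5000
  joint[3] = (2.5377, -2.0167) + 7.5 * (0.8660, -0.5000) = (2.5377 + 6.4952, -2.0167 + -3.7500) = (9.0329, -5.7667)
link 3: phi[3] = -90 + 115 + -55 + 40 = 10 deg
  cos(10 deg) = 0.9848, sin(10 deg) = 0.1736
  joint[4] = (9.0329, -5.7667) + 9.9 * (0.9848, 0.1736) = (9.0329 + 9.7496, -5.7667 + 1.7191) = (18.7824, -4.0476)
End effector: (18.7824, -4.0476)

Answer: 18.7824 -4.0476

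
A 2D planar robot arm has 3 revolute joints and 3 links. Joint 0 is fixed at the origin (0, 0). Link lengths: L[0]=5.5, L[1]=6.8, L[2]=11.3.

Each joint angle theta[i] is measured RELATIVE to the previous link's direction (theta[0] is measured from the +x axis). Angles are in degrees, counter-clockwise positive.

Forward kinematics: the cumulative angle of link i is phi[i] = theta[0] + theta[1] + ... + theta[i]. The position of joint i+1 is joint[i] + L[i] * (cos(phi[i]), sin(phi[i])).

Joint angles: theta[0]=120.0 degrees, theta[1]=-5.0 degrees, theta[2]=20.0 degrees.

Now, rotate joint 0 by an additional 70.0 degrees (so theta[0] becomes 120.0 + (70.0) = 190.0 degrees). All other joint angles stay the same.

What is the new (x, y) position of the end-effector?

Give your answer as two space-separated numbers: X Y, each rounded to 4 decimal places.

joint[0] = (0.0000, 0.0000)  (base)
link 0: phi[0] = 190 = 190 deg
  cos(190 deg) = -0.9848, sin(190 deg) = -0.1736
  joint[1] = (0.0000, 0.0000) + 5.5 * (-0.9848, -0.1736) = (0.0000 + -5.4164, 0.0000 + -0.9551) = (-5.4164, -0.9551)
link 1: phi[1] = 190 + -5 = 185 deg
  cos(185 deg) = -0.9962, sin(185 deg) = -0.0872
  joint[2] = (-5.4164, -0.9551) + 6.8 * (-0.9962, -0.0872) = (-5.4164 + -6.7741, -0.9551 + -0.5927) = (-12.1906, -1.5477)
link 2: phi[2] = 190 + -5 + 20 = 205 deg
  cos(205 deg) = -0.9063, sin(205 deg) = -0.4226
  joint[3] = (-12.1906, -1.5477) + 11.3 * (-0.9063, -0.4226) = (-12.1906 + -10.2413, -1.5477 + -4.7756) = (-22.4318, -6.3233)
End effector: (-22.4318, -6.3233)

Answer: -22.4318 -6.3233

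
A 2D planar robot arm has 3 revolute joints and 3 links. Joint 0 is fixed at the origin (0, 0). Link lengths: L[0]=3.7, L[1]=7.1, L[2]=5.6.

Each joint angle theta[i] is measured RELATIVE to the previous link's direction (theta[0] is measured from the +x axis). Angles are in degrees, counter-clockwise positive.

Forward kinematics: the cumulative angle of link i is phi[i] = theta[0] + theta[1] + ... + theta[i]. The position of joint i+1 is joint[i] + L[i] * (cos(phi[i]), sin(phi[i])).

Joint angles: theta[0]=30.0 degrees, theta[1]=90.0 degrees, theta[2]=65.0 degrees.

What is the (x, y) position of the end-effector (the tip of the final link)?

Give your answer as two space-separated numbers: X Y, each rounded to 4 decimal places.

Answer: -5.9244 7.5107

Derivation:
joint[0] = (0.0000, 0.0000)  (base)
link 0: phi[0] = 30 = 30 deg
  cos(30 deg) = 0.8660, sin(30 deg) = 0.5000
  joint[1] = (0.0000, 0.0000) + 3.7 * (0.8660, 0.5000) = (0.0000 + 3.2043, 0.0000 + 1.8500) = (3.2043, 1.8500)
link 1: phi[1] = 30 + 90 = 120 deg
  cos(120 deg) = -0.5000, sin(120 deg) = 0.8660
  joint[2] = (3.2043, 1.8500) + 7.1 * (-0.5000, 0.8660) = (3.2043 + -3.5500, 1.8500 + 6.1488) = (-0.3457, 7.9988)
link 2: phi[2] = 30 + 90 + 65 = 185 deg
  cos(185 deg) = -0.9962, sin(185 deg) = -0.0872
  joint[3] = (-0.3457, 7.9988) + 5.6 * (-0.9962, -0.0872) = (-0.3457 + -5.5787, 7.9988 + -0.4881) = (-5.9244, 7.5107)
End effector: (-5.9244, 7.5107)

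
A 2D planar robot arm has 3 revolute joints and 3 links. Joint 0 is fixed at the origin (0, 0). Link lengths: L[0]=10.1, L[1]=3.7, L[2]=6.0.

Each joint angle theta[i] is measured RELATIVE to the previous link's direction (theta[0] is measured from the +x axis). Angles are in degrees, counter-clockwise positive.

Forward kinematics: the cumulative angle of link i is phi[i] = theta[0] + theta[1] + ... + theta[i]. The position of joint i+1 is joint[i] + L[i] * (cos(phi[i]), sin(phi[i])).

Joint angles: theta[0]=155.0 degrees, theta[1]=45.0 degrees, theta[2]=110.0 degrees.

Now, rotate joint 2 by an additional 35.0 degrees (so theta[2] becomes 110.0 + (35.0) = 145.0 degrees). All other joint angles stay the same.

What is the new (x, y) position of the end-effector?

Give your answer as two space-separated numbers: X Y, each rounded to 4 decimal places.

joint[0] = (0.0000, 0.0000)  (base)
link 0: phi[0] = 155 = 155 deg
  cos(155 deg) = -0.9063, sin(155 deg) = 0.4226
  joint[1] = (0.0000, 0.0000) + 10.1 * (-0.9063, 0.4226) = (0.0000 + -9.1537, 0.0000 + 4.2684) = (-9.1537, 4.2684)
link 1: phi[1] = 155 + 45 = 200 deg
  cos(200 deg) = -0.9397, sin(200 deg) = -0.3420
  joint[2] = (-9.1537, 4.2684) + 3.7 * (-0.9397, -0.3420) = (-9.1537 + -3.4769, 4.2684 + -1.2655) = (-12.6306, 3.0030)
link 2: phi[2] = 155 + 45 + 145 = 345 deg
  cos(345 deg) = 0.9659, sin(345 deg) = -0.2588
  joint[3] = (-12.6306, 3.0030) + 6 * (0.9659, -0.2588) = (-12.6306 + 5.7956, 3.0030 + -1.5529) = (-6.8350, 1.4501)
End effector: (-6.8350, 1.4501)

Answer: -6.8350 1.4501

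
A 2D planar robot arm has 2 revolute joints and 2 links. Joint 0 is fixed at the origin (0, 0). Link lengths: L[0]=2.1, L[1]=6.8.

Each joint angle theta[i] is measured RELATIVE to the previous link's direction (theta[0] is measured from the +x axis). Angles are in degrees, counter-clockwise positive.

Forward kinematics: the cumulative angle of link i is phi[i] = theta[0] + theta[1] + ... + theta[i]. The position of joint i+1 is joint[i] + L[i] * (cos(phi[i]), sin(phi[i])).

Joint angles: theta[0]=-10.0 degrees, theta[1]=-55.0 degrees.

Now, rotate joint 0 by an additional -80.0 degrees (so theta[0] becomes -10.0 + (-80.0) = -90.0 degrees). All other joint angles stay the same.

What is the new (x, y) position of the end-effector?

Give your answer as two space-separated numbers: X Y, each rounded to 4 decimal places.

Answer: -5.5702 -6.0003

Derivation:
joint[0] = (0.0000, 0.0000)  (base)
link 0: phi[0] = -90 = -90 deg
  cos(-90 deg) = 0.0000, sin(-90 deg) = -1.0000
  joint[1] = (0.0000, 0.0000) + 2.1 * (0.0000, -1.0000) = (0.0000 + 0.0000, 0.0000 + -2.1000) = (0.0000, -2.1000)
link 1: phi[1] = -90 + -55 = -145 deg
  cos(-145 deg) = -0.8192, sin(-145 deg) = -0.5736
  joint[2] = (0.0000, -2.1000) + 6.8 * (-0.8192, -0.5736) = (0.0000 + -5.5702, -2.1000 + -3.9003) = (-5.5702, -6.0003)
End effector: (-5.5702, -6.0003)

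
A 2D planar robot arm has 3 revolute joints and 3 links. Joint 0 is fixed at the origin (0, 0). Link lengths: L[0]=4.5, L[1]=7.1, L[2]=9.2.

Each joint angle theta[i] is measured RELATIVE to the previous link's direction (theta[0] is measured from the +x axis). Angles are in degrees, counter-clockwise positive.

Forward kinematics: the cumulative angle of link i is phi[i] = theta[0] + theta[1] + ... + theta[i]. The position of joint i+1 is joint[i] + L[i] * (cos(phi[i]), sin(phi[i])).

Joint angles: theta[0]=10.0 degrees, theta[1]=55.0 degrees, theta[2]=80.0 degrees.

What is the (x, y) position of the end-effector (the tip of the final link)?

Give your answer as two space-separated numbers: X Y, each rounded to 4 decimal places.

joint[0] = (0.0000, 0.0000)  (base)
link 0: phi[0] = 10 = 10 deg
  cos(10 deg) = 0.9848, sin(10 deg) = 0.1736
  joint[1] = (0.0000, 0.0000) + 4.5 * (0.9848, 0.1736) = (0.0000 + 4.4316, 0.0000 + 0.7814) = (4.4316, 0.7814)
link 1: phi[1] = 10 + 55 = 65 deg
  cos(65 deg) = 0.4226, sin(65 deg) = 0.9063
  joint[2] = (4.4316, 0.7814) + 7.1 * (0.4226, 0.9063) = (4.4316 + 3.0006, 0.7814 + 6.4348) = (7.4322, 7.2162)
link 2: phi[2] = 10 + 55 + 80 = 145 deg
  cos(145 deg) = -0.8192, sin(145 deg) = 0.5736
  joint[3] = (7.4322, 7.2162) + 9.2 * (-0.8192, 0.5736) = (7.4322 + -7.5362, 7.2162 + 5.2769) = (-0.1040, 12.4931)
End effector: (-0.1040, 12.4931)

Answer: -0.1040 12.4931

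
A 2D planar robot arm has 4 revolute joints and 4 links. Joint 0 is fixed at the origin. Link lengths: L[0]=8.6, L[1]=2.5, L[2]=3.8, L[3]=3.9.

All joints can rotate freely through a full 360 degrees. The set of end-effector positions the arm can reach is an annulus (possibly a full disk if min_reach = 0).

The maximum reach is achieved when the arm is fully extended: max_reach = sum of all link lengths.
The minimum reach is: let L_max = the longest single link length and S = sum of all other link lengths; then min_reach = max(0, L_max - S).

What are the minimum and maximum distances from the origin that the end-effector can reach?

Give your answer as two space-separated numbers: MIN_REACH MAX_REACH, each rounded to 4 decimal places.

Answer: 0.0000 18.8000

Derivation:
Link lengths: [8.6, 2.5, 3.8, 3.9]
max_reach = 8.6 + 2.5 + 3.8 + 3.9 = 18.8
L_max = max([8.6, 2.5, 3.8, 3.9]) = 8.6
S (sum of others) = 18.8 - 8.6 = 10.2
min_reach = max(0, 8.6 - 10.2) = max(0, -1.6) = 0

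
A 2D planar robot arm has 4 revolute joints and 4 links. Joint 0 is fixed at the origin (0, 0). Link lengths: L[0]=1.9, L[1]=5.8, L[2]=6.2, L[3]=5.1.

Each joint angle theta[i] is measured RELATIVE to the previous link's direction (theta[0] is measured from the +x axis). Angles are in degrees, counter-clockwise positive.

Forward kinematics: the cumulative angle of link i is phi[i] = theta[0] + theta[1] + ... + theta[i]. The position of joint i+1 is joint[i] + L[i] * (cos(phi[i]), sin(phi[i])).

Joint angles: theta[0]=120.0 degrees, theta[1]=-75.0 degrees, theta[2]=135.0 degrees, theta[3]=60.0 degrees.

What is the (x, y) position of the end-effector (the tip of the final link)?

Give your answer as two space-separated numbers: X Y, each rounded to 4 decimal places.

Answer: -5.5988 1.3299

Derivation:
joint[0] = (0.0000, 0.0000)  (base)
link 0: phi[0] = 120 = 120 deg
  cos(120 deg) = -0.5000, sin(120 deg) = 0.8660
  joint[1] = (0.0000, 0.0000) + 1.9 * (-0.5000, 0.8660) = (0.0000 + -0.9500, 0.0000 + 1.6454) = (-0.9500, 1.6454)
link 1: phi[1] = 120 + -75 = 45 deg
  cos(45 deg) = 0.7071, sin(45 deg) = 0.7071
  joint[2] = (-0.9500, 1.6454) + 5.8 * (0.7071, 0.7071) = (-0.9500 + 4.1012, 1.6454 + 4.1012) = (3.1512, 5.7467)
link 2: phi[2] = 120 + -75 + 135 = 180 deg
  cos(180 deg) = -1.0000, sin(180 deg) = 0.0000
  joint[3] = (3.1512, 5.7467) + 6.2 * (-1.0000, 0.0000) = (3.1512 + -6.2000, 5.7467 + 0.0000) = (-3.0488, 5.7467)
link 3: phi[3] = 120 + -75 + 135 + 60 = 240 deg
  cos(240 deg) = -0.5000, sin(240 deg) = -0.8660
  joint[4] = (-3.0488, 5.7467) + 5.1 * (-0.5000, -0.8660) = (-3.0488 + -2.5500, 5.7467 + -4.4167) = (-5.5988, 1.3299)
End effector: (-5.5988, 1.3299)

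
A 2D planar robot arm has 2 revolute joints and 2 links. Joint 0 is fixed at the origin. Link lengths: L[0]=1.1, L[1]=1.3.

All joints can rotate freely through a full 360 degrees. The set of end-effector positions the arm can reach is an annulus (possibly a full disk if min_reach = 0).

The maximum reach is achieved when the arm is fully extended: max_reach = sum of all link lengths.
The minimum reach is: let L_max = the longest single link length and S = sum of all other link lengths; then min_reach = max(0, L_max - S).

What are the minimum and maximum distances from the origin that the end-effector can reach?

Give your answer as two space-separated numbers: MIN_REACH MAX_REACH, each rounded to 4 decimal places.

Link lengths: [1.1, 1.3]
max_reach = 1.1 + 1.3 = 2.4
L_max = max([1.1, 1.3]) = 1.3
S (sum of others) = 2.4 - 1.3 = 1.1
min_reach = max(0, 1.3 - 1.1) = max(0, 0.2) = 0.2

Answer: 0.2000 2.4000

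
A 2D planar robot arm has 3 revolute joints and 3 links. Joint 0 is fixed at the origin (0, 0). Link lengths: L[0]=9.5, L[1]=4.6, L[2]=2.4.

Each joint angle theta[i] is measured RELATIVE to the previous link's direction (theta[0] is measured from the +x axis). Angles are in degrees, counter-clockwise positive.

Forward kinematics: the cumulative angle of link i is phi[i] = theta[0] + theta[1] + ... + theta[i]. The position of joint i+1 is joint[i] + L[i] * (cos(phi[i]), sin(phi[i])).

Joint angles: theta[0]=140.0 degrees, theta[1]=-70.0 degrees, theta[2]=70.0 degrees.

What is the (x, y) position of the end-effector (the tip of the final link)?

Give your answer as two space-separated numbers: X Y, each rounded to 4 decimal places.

joint[0] = (0.0000, 0.0000)  (base)
link 0: phi[0] = 140 = 140 deg
  cos(140 deg) = -0.7660, sin(140 deg) = 0.6428
  joint[1] = (0.0000, 0.0000) + 9.5 * (-0.7660, 0.6428) = (0.0000 + -7.2774, 0.0000 + 6.1065) = (-7.2774, 6.1065)
link 1: phi[1] = 140 + -70 = 70 deg
  cos(70 deg) = 0.3420, sin(70 deg) = 0.9397
  joint[2] = (-7.2774, 6.1065) + 4.6 * (0.3420, 0.9397) = (-7.2774 + 1.5733, 6.1065 + 4.3226) = (-5.7041, 10.4291)
link 2: phi[2] = 140 + -70 + 70 = 140 deg
  cos(140 deg) = -0.7660, sin(140 deg) = 0.6428
  joint[3] = (-5.7041, 10.4291) + 2.4 * (-0.7660, 0.6428) = (-5.7041 + -1.8385, 10.4291 + 1.5427) = (-7.5426, 11.9718)
End effector: (-7.5426, 11.9718)

Answer: -7.5426 11.9718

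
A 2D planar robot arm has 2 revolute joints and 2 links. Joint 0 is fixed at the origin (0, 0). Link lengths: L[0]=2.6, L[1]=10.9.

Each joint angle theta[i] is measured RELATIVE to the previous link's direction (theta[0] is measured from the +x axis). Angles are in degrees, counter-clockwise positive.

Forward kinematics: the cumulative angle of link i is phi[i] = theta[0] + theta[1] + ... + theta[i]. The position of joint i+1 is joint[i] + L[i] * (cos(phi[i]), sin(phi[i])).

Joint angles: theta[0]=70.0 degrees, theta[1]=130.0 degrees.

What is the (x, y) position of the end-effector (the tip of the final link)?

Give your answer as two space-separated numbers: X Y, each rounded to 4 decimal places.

joint[0] = (0.0000, 0.0000)  (base)
link 0: phi[0] = 70 = 70 deg
  cos(70 deg) = 0.3420, sin(70 deg) = 0.9397
  joint[1] = (0.0000, 0.0000) + 2.6 * (0.3420, 0.9397) = (0.0000 + 0.8893, 0.0000 + 2.4432) = (0.8893, 2.4432)
link 1: phi[1] = 70 + 130 = 200 deg
  cos(200 deg) = -0.9397, sin(200 deg) = -0.3420
  joint[2] = (0.8893, 2.4432) + 10.9 * (-0.9397, -0.3420) = (0.8893 + -10.2426, 2.4432 + -3.7280) = (-9.3534, -1.2848)
End effector: (-9.3534, -1.2848)

Answer: -9.3534 -1.2848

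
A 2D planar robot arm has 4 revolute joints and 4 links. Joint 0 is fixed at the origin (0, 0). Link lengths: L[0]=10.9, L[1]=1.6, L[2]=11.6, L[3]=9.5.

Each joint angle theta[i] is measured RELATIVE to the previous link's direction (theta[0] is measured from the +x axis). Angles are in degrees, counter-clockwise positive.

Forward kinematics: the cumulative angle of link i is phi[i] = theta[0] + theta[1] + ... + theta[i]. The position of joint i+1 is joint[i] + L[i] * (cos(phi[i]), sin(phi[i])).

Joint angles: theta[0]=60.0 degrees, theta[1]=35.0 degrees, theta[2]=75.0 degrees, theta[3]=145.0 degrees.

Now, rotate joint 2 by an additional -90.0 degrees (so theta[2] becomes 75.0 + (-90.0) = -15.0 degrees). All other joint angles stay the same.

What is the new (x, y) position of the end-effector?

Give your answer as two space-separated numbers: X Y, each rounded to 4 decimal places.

Answer: 0.6074 15.7398

Derivation:
joint[0] = (0.0000, 0.0000)  (base)
link 0: phi[0] = 60 = 60 deg
  cos(60 deg) = 0.5000, sin(60 deg) = 0.8660
  joint[1] = (0.0000, 0.0000) + 10.9 * (0.5000, 0.8660) = (0.0000 + 5.4500, 0.0000 + 9.4397) = (5.4500, 9.4397)
link 1: phi[1] = 60 + 35 = 95 deg
  cos(95 deg) = -0.0872, sin(95 deg) = 0.9962
  joint[2] = (5.4500, 9.4397) + 1.6 * (-0.0872, 0.9962) = (5.4500 + -0.1394, 9.4397 + 1.5939) = (5.3106, 11.0336)
link 2: phi[2] = 60 + 35 + -15 = 80 deg
  cos(80 deg) = 0.1736, sin(80 deg) = 0.9848
  joint[3] = (5.3106, 11.0336) + 11.6 * (0.1736, 0.9848) = (5.3106 + 2.0143, 11.0336 + 11.4238) = (7.3249, 22.4574)
link 3: phi[3] = 60 + 35 + -15 + 145 = 225 deg
  cos(225 deg) = -0.7071, sin(225 deg) = -0.7071
  joint[4] = (7.3249, 22.4574) + 9.5 * (-0.7071, -0.7071) = (7.3249 + -6.7175, 22.4574 + -6.7175) = (0.6074, 15.7398)
End effector: (0.6074, 15.7398)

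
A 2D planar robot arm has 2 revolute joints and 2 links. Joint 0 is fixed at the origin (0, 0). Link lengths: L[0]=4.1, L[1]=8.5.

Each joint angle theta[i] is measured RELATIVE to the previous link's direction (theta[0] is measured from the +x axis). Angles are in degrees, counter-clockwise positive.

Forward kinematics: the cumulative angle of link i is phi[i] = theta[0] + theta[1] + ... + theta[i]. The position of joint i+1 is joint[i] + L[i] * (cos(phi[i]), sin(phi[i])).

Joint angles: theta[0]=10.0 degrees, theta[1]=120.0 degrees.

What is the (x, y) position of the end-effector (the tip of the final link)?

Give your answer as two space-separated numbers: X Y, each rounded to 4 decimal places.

Answer: -1.4260 7.2233

Derivation:
joint[0] = (0.0000, 0.0000)  (base)
link 0: phi[0] = 10 = 10 deg
  cos(10 deg) = 0.9848, sin(10 deg) = 0.1736
  joint[1] = (0.0000, 0.0000) + 4.1 * (0.9848, 0.1736) = (0.0000 + 4.0377, 0.0000 + 0.7120) = (4.0377, 0.7120)
link 1: phi[1] = 10 + 120 = 130 deg
  cos(130 deg) = -0.6428, sin(130 deg) = 0.7660
  joint[2] = (4.0377, 0.7120) + 8.5 * (-0.6428, 0.7660) = (4.0377 + -5.4637, 0.7120 + 6.5114) = (-1.4260, 7.2233)
End effector: (-1.4260, 7.2233)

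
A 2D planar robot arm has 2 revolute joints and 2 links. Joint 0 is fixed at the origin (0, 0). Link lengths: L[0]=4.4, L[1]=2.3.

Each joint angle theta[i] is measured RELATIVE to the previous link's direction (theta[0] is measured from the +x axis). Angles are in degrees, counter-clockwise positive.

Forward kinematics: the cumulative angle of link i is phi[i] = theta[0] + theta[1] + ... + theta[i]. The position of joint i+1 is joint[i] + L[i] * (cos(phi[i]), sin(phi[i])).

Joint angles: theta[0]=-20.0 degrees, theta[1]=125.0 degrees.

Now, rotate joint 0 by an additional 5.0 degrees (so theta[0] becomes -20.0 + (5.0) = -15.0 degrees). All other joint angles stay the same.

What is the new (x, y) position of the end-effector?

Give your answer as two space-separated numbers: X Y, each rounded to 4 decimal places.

joint[0] = (0.0000, 0.0000)  (base)
link 0: phi[0] = -15 = -15 deg
  cos(-15 deg) = 0.9659, sin(-15 deg) = -0.2588
  joint[1] = (0.0000, 0.0000) + 4.4 * (0.9659, -0.2588) = (0.0000 + 4.2501, 0.0000 + -1.1388) = (4.2501, -1.1388)
link 1: phi[1] = -15 + 125 = 110 deg
  cos(110 deg) = -0.3420, sin(110 deg) = 0.9397
  joint[2] = (4.2501, -1.1388) + 2.3 * (-0.3420, 0.9397) = (4.2501 + -0.7866, -1.1388 + 2.1613) = (3.4634, 1.0225)
End effector: (3.4634, 1.0225)

Answer: 3.4634 1.0225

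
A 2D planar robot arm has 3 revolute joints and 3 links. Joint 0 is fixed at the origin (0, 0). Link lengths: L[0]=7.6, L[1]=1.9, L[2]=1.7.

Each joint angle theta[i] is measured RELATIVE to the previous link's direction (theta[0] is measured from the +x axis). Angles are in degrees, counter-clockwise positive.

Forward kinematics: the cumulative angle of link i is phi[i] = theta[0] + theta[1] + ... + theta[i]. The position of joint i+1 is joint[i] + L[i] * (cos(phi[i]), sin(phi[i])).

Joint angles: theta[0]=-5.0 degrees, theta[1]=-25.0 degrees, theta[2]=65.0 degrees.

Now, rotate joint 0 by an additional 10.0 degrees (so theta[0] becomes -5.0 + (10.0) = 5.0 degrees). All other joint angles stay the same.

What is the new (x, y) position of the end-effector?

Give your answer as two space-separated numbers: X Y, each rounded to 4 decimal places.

joint[0] = (0.0000, 0.0000)  (base)
link 0: phi[0] = 5 = 5 deg
  cos(5 deg) = 0.9962, sin(5 deg) = 0.0872
  joint[1] = (0.0000, 0.0000) + 7.6 * (0.9962, 0.0872) = (0.0000 + 7.5711, 0.0000 + 0.6624) = (7.5711, 0.6624)
link 1: phi[1] = 5 + -25 = -20 deg
  cos(-20 deg) = 0.9397, sin(-20 deg) = -0.3420
  joint[2] = (7.5711, 0.6624) + 1.9 * (0.9397, -0.3420) = (7.5711 + 1.7854, 0.6624 + -0.6498) = (9.3565, 0.0125)
link 2: phi[2] = 5 + -25 + 65 = 45 deg
  cos(45 deg) = 0.7071, sin(45 deg) = 0.7071
  joint[3] = (9.3565, 0.0125) + 1.7 * (0.7071, 0.7071) = (9.3565 + 1.2021, 0.0125 + 1.2021) = (10.5586, 1.2146)
End effector: (10.5586, 1.2146)

Answer: 10.5586 1.2146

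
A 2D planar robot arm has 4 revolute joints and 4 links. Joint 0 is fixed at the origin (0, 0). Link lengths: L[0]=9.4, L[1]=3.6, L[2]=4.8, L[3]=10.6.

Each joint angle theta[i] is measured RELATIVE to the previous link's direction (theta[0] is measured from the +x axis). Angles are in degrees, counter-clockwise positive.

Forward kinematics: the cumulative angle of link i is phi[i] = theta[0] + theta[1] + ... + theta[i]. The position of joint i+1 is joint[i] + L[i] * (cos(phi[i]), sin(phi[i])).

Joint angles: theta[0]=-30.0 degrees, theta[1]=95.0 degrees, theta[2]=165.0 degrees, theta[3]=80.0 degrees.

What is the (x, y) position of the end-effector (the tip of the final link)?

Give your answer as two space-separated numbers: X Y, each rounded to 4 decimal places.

Answer: 13.3902 -13.2344

Derivation:
joint[0] = (0.0000, 0.0000)  (base)
link 0: phi[0] = -30 = -30 deg
  cos(-30 deg) = 0.8660, sin(-30 deg) = -0.5000
  joint[1] = (0.0000, 0.0000) + 9.4 * (0.8660, -0.5000) = (0.0000 + 8.1406, 0.0000 + -4.7000) = (8.1406, -4.7000)
link 1: phi[1] = -30 + 95 = 65 deg
  cos(65 deg) = 0.4226, sin(65 deg) = 0.9063
  joint[2] = (8.1406, -4.7000) + 3.6 * (0.4226, 0.9063) = (8.1406 + 1.5214, -4.7000 + 3.2627) = (9.6621, -1.4373)
link 2: phi[2] = -30 + 95 + 165 = 230 deg
  cos(230 deg) = -0.6428, sin(230 deg) = -0.7660
  joint[3] = (9.6621, -1.4373) + 4.8 * (-0.6428, -0.7660) = (9.6621 + -3.0854, -1.4373 + -3.6770) = (6.5767, -5.1143)
link 3: phi[3] = -30 + 95 + 165 + 80 = 310 deg
  cos(310 deg) = 0.6428, sin(310 deg) = -0.7660
  joint[4] = (6.5767, -5.1143) + 10.6 * (0.6428, -0.7660) = (6.5767 + 6.8135, -5.1143 + -8.1201) = (13.3902, -13.2344)
End effector: (13.3902, -13.2344)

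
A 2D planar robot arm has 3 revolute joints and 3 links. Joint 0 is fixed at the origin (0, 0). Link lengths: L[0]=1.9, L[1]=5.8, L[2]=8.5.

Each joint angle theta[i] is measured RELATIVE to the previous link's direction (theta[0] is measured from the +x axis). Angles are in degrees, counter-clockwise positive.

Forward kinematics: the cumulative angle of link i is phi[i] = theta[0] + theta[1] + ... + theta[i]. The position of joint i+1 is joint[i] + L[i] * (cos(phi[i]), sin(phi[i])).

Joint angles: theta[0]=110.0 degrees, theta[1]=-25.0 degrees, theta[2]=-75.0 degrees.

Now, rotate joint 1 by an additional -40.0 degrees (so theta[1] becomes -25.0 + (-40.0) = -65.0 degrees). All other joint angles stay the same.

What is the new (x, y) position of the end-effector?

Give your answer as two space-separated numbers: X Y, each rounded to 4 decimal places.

joint[0] = (0.0000, 0.0000)  (base)
link 0: phi[0] = 110 = 110 deg
  cos(110 deg) = -0.3420, sin(110 deg) = 0.9397
  joint[1] = (0.0000, 0.0000) + 1.9 * (-0.3420, 0.9397) = (0.0000 + -0.6498, 0.0000 + 1.7854) = (-0.6498, 1.7854)
link 1: phi[1] = 110 + -65 = 45 deg
  cos(45 deg) = 0.7071, sin(45 deg) = 0.7071
  joint[2] = (-0.6498, 1.7854) + 5.8 * (0.7071, 0.7071) = (-0.6498 + 4.1012, 1.7854 + 4.1012) = (3.4514, 5.8866)
link 2: phi[2] = 110 + -65 + -75 = -30 deg
  cos(-30 deg) = 0.8660, sin(-30 deg) = -0.5000
  joint[3] = (3.4514, 5.8866) + 8.5 * (0.8660, -0.5000) = (3.4514 + 7.3612, 5.8866 + -4.2500) = (10.8126, 1.6366)
End effector: (10.8126, 1.6366)

Answer: 10.8126 1.6366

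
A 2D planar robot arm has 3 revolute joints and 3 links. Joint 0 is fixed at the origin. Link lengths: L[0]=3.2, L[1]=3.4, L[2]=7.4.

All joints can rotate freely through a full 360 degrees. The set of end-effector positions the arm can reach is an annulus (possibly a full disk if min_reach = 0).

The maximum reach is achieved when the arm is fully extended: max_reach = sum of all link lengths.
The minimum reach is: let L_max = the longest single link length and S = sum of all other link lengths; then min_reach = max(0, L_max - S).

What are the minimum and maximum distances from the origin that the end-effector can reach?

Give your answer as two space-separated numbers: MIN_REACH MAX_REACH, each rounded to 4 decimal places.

Link lengths: [3.2, 3.4, 7.4]
max_reach = 3.2 + 3.4 + 7.4 = 14
L_max = max([3.2, 3.4, 7.4]) = 7.4
S (sum of others) = 14 - 7.4 = 6.6
min_reach = max(0, 7.4 - 6.6) = max(0, 0.8) = 0.8

Answer: 0.8000 14.0000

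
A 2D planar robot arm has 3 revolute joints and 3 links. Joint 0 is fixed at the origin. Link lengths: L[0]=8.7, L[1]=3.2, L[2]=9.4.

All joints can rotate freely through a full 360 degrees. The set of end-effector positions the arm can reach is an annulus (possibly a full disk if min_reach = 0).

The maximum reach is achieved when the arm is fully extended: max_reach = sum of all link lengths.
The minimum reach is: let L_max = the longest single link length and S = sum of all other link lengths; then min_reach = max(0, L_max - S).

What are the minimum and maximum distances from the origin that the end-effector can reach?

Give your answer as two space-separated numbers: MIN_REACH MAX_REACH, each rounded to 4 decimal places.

Link lengths: [8.7, 3.2, 9.4]
max_reach = 8.7 + 3.2 + 9.4 = 21.3
L_max = max([8.7, 3.2, 9.4]) = 9.4
S (sum of others) = 21.3 - 9.4 = 11.9
min_reach = max(0, 9.4 - 11.9) = max(0, -2.5) = 0

Answer: 0.0000 21.3000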